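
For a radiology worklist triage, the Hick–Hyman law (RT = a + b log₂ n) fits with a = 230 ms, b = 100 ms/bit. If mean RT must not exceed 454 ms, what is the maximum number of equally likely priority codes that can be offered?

100·log₂ n ≤ 454 − 230 = 224, giving log₂ n ≤ 2.2400 and n ≤ 4.724. The largest whole number is 4.

4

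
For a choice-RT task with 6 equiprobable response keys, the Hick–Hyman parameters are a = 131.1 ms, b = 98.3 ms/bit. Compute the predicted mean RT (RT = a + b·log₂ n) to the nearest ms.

385 ms

log₂(6) = 2.5850 bits, so RT = 131.1 + 98.3 × 2.5850 ≈ 385.202 ms.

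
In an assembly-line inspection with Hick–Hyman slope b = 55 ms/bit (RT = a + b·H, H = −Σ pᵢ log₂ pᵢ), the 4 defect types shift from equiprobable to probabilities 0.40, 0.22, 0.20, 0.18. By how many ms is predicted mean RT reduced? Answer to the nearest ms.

4 ms

The RT saving is b·ΔH. Equiprobable H₀ = log₂(4) = 2.0000 bits; with the given probabilities H = 1.9190 bits.
b·(H₀ − H) = 55 × (2.0000 − 1.9190) = 4.45 ms.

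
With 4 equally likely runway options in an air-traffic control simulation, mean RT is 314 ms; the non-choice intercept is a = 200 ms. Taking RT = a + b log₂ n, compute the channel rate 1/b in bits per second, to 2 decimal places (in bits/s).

17.54 bits/s

b = (314 − 200)/log₂ 4 = 114/2 = 57.000 ms per bit = 0.05700 s/bit; the reciprocal is 17.544 bits/s.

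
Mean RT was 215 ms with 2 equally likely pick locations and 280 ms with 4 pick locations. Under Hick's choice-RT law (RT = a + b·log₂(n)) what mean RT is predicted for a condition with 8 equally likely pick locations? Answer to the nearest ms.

345 ms

Solve the two-equation system in a and b:
  b = (280 − 215) / (log₂ 4 − log₂ 2) = 65 / (2 − 1) = 65 ms/bit
  a = 215 − 65 × 1 = 150 ms
Then RT(8) = 150 + 65 × log₂ 8 = 150 + 65 × 3 ≈ 345.000 ms.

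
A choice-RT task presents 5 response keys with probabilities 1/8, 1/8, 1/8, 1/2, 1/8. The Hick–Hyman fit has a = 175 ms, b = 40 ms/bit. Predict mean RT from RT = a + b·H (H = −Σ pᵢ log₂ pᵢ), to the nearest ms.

255 ms

Each term −pᵢ log₂ pᵢ: 0.125·3 + 0.125·3 + 0.125·3 + 0.5·1 + 0.125·3; summed, H = 2.000 bits.
Mean RT = a + bH = 175 + 40·2.000 = 255.00 ms.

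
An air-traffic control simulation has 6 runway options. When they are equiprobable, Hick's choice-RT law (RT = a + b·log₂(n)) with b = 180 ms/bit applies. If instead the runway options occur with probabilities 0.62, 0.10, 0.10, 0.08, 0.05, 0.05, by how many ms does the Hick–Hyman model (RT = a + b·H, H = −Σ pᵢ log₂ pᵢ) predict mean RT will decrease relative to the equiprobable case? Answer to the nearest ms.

138 ms

Equiprobable entropy H₀ = log₂ 6 = 2.5850 bits.
Skewed entropy H = −Σ pᵢ log₂ pᵢ = 1.8157 bits.
ΔRT = b·(H₀ − H) = 180 × 0.7693 = 138.47 ms.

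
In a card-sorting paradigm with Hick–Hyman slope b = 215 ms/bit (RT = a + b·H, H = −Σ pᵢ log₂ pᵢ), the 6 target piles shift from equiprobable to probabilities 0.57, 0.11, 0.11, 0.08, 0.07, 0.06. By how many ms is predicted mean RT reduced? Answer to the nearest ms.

133 ms

The RT saving is b·ΔH. Equiprobable H₀ = log₂(6) = 2.5850 bits; with the given probabilities H = 1.9664 bits.
b·(H₀ − H) = 215 × (2.5850 − 1.9664) = 132.99 ms.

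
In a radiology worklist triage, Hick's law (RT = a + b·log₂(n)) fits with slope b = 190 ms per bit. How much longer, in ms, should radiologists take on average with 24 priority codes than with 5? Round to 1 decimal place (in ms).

ΔRT = (a + b log₂ n₂) − (a + b log₂ n₁) = b·(log₂ n₂ − log₂ n₁).
log₂(24) − log₂(5) = 4.5850 − 2.3219 = 2.2630.
ΔRT = 190 × 2.2630 = 429.977 ms.

430.0 ms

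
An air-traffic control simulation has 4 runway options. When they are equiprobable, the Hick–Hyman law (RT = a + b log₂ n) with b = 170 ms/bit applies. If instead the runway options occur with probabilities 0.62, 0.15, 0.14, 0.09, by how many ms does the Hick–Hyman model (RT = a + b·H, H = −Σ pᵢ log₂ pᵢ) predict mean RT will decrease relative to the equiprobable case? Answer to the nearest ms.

77 ms

Equiprobable entropy H₀ = log₂ 4 = 2.0000 bits.
Skewed entropy H = −Σ pᵢ log₂ pᵢ = 1.5479 bits.
ΔRT = b·(H₀ − H) = 170 × 0.4521 = 76.86 ms.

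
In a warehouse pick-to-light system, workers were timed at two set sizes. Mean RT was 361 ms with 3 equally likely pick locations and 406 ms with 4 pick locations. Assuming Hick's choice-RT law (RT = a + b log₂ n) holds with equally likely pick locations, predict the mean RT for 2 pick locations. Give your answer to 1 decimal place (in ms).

With log₂ n on the abscissa the relation is linear; from the two conditions:
  b = (406 − 361) / (log₂ 4 − log₂ 3) = 45 / (2 − 1.5850) = 108.424 ms/bit
  a = 361 − 108.424 × 1.5850 = 189.152 ms
Then RT(2) = 189.152 + 108.424 × log₂ 2 = 189.152 + 108.424 × 1 ≈ 297.576 ms.

297.6 ms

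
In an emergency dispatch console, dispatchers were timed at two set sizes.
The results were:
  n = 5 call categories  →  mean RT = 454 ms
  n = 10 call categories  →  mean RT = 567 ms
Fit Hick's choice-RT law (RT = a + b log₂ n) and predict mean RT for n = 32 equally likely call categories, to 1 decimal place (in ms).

RT is linear in log₂ n, so two points fix the line:
  b = (567 − 454) / (log₂ 10 − log₂ 5) = 113 / (3.3219 − 2.3219) = 113.000 ms/bit
  a = 454 − 113.000 × 2.3219 = 191.622 ms
Then RT(32) = 191.622 + 113.000 × log₂ 32 = 191.622 + 113.000 × 5 ≈ 756.622 ms.

756.6 ms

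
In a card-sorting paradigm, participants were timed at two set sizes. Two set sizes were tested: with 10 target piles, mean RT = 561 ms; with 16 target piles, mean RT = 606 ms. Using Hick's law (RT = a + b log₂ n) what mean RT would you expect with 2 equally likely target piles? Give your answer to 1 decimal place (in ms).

Solve the two-equation system in a and b:
  b = (606 − 561) / (log₂ 16 − log₂ 10) = 45 / (4 − 3.3219) = 66.365 ms/bit
  a = 561 − 66.365 × 3.3219 = 340.541 ms
Then RT(2) = 340.541 + 66.365 × log₂ 2 = 340.541 + 66.365 × 1 ≈ 406.906 ms.

406.9 ms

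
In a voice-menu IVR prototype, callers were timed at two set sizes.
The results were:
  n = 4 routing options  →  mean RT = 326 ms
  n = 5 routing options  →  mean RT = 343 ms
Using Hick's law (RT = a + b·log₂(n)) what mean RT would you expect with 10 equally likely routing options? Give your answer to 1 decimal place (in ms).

With log₂ n on the abscissa the relation is linear; from the two conditions:
  b = (343 − 326) / (log₂ 5 − log₂ 4) = 17 / (2.3219 − 2) = 52.807 ms/bit
  a = 326 − 52.807 × 2 = 220.386 ms
Then RT(10) = 220.386 + 52.807 × log₂ 10 = 220.386 + 52.807 × 3.3219 ≈ 395.807 ms.

395.8 ms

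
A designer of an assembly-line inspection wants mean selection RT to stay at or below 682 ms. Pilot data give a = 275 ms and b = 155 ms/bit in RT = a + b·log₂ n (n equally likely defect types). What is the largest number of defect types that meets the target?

6

Information budget: (682 − 275)/155 = 2.6258 bits, so n ≤ 2^2.6258 = 6.172 → at most 6.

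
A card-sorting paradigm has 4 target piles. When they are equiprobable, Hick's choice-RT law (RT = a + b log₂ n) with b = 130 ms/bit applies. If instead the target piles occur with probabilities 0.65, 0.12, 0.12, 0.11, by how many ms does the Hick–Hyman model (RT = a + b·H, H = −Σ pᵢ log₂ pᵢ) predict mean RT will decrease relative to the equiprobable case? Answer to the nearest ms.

Equiprobable entropy H₀ = log₂ 4 = 2.0000 bits.
Skewed entropy H = −Σ pᵢ log₂ pᵢ = 1.4884 bits.
ΔRT = b·(H₀ − H) = 130 × 0.5116 = 66.51 ms.

67 ms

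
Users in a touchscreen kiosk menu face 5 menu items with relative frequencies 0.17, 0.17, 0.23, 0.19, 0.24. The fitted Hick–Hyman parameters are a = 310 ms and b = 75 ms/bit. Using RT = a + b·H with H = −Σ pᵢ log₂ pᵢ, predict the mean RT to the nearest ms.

Entropy contributions −pᵢ log₂ pᵢ: 0.4346, 0.4346, 0.4877, 0.4552, 0.4941; sum H = 2.3062 bits.
RT = a + bH = 310 + 75·2.3062 = 482.97 ms.

483 ms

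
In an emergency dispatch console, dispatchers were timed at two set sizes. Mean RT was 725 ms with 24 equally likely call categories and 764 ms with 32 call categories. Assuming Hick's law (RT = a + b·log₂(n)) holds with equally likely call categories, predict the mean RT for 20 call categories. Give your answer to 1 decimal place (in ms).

RT is linear in log₂ n, so two points fix the line:
  b = (764 − 725) / (log₂ 32 − log₂ 24) = 39 / (5 − 4.5850) = 93.967 ms/bit
  a = 725 − 93.967 × 4.5850 = 294.163 ms
Then RT(20) = 294.163 + 93.967 × log₂ 20 = 294.163 + 93.967 × 4.3219 ≈ 700.283 ms.

700.3 ms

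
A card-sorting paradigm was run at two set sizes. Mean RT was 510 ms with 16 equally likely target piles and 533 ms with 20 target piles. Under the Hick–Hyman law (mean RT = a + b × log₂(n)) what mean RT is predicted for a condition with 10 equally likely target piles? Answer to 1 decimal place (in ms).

461.6 ms

RT is linear in log₂ n, so two points fix the line:
  b = (533 − 510) / (log₂ 20 − log₂ 16) = 23 / (4.3219 − 4) = 71.445 ms/bit
  a = 510 − 71.445 × 4 = 224.222 ms
Then RT(10) = 224.222 + 71.445 × log₂ 10 = 224.222 + 71.445 × 3.3219 ≈ 461.555 ms.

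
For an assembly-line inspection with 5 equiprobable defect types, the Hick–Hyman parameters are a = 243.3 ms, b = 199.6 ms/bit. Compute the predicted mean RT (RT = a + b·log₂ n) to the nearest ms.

log₂(5) = 2.3219 bits, so RT = 243.3 + 199.6 × 2.3219 ≈ 706.757 ms.

707 ms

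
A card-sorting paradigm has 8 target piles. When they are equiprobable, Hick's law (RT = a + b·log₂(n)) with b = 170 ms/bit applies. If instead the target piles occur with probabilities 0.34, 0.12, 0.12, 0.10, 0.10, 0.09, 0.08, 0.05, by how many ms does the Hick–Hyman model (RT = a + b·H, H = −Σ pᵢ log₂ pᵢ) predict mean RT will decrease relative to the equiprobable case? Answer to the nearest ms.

Equiprobable entropy H₀ = log₂ 8 = 3.0000 bits.
Skewed entropy H = −Σ pᵢ log₂ pᵢ = 2.7480 bits.
ΔRT = b·(H₀ − H) = 170 × 0.2520 = 42.85 ms.

43 ms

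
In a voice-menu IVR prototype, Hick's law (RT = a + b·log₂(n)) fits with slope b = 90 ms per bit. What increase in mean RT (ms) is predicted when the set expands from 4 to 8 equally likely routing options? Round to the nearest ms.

90 ms

Only the slope matters, since a is common to both: ΔRT = b·log₂(n₂/n₁).
log₂(8) − log₂(4) = log₂(8/4) = log₂(2) = 1.
ΔRT = 90 × 1.0000 = 90.000 ms.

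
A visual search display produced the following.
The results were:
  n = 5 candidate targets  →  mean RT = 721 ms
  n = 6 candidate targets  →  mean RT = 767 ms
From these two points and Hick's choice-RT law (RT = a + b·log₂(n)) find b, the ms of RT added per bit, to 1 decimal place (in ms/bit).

b = (RT₂ − RT₁)/(log₂ n₂ − log₂ n₁) = (767 − 721)/(2.5850 − 2.3219) = 174.882 ms/bit.

174.9 ms/bit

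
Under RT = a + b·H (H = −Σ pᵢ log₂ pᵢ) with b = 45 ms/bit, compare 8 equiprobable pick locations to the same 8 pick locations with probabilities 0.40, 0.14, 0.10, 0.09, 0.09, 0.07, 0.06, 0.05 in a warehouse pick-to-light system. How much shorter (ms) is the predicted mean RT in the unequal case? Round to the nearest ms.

The RT saving is b·ΔH. Equiprobable H₀ = log₂(8) = 3.0000 bits; with the given probabilities H = 2.6116 bits.
b·(H₀ − H) = 45 × (3.0000 − 2.6116) = 17.48 ms.

17 ms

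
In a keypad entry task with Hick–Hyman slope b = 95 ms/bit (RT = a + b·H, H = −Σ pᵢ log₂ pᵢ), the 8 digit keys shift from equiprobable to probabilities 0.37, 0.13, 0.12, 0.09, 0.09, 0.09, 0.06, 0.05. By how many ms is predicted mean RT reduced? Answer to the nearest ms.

31 ms

The RT saving is b·ΔH. Equiprobable H₀ = log₂(8) = 3.0000 bits; with the given probabilities H = 2.6780 bits.
b·(H₀ − H) = 95 × (3.0000 − 2.6780) = 30.59 ms.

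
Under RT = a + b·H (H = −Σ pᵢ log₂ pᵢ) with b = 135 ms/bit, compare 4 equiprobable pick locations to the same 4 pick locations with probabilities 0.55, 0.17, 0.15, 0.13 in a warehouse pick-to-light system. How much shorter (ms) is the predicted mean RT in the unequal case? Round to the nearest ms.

40 ms

The RT saving is b·ΔH. Equiprobable H₀ = log₂(4) = 2.0000 bits; with the given probabilities H = 1.7021 bits.
b·(H₀ − H) = 135 × (2.0000 − 1.7021) = 40.21 ms.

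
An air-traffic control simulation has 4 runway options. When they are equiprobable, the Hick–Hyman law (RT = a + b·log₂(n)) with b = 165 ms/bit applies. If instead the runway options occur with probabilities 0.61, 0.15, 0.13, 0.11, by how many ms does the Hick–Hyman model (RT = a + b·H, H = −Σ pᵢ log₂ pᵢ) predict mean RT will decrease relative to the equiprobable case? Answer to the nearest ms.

70 ms

Equiprobable entropy H₀ = log₂ 4 = 2.0000 bits.
Skewed entropy H = −Σ pᵢ log₂ pᵢ = 1.5785 bits.
ΔRT = b·(H₀ − H) = 165 × 0.4215 = 69.55 ms.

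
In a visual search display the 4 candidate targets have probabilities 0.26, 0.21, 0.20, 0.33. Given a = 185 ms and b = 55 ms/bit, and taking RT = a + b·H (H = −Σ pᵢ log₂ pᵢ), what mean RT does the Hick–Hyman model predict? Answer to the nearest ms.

293 ms

H = 0.26·log₂(1/0.26) + 0.21·log₂(1/0.21) + 0.20·log₂(1/0.20) + 0.33·log₂(1/0.33) = 1.9703 bits.
RT = 185 + 55 × 1.9703 = 293.37 ms.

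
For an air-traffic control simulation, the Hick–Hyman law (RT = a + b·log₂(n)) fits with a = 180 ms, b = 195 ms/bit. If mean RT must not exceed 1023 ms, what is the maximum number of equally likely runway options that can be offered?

20

Set 180 + 195·log₂ n ≤ 1023 → log₂ n ≤ (1023 − 180)/195 = 4.3231.
So n ≤ 2^4.3231 = 20.016; the largest integer n is 20.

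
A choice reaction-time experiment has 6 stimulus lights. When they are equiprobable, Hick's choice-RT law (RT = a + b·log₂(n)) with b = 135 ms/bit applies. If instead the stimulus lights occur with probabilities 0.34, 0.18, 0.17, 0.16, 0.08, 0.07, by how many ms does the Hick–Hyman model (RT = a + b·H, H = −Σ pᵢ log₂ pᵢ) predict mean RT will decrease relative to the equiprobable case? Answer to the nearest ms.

26 ms

The RT saving is b·ΔH. Equiprobable H₀ = log₂(6) = 2.5850 bits; with the given probabilities H = 2.3921 bits.
b·(H₀ − H) = 135 × (2.5850 − 2.3921) = 26.03 ms.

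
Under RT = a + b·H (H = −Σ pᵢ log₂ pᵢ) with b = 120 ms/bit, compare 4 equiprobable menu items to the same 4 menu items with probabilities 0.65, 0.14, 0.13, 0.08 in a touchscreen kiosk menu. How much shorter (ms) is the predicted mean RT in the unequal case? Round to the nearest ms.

63 ms

The RT saving is b·ΔH. Equiprobable H₀ = log₂(4) = 2.0000 bits; with the given probabilities H = 1.4752 bits.
b·(H₀ − H) = 120 × (2.0000 − 1.4752) = 62.97 ms.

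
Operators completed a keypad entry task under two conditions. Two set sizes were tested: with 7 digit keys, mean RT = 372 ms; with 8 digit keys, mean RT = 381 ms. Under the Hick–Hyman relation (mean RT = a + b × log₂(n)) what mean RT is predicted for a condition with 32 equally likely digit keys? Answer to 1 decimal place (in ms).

474.4 ms

Fit slope and intercept:
  b = (381 − 372) / (log₂ 8 − log₂ 7) = 9 / (3 − 2.8074) = 46.718 ms/bit
  a = 372 − 46.718 × 2.8074 = 240.846 ms
Then RT(32) = 240.846 + 46.718 × log₂ 32 = 240.846 + 46.718 × 5 ≈ 474.436 ms.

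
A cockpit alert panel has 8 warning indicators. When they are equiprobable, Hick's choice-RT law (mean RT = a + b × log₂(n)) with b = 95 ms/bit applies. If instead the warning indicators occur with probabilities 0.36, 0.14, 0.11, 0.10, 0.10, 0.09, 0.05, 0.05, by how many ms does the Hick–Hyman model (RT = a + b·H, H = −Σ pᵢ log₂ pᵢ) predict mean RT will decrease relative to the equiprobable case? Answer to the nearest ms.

30 ms

The RT saving is b·ΔH. Equiprobable H₀ = log₂(8) = 3.0000 bits; with the given probabilities H = 2.6872 bits.
b·(H₀ − H) = 95 × (3.0000 − 2.6872) = 29.71 ms.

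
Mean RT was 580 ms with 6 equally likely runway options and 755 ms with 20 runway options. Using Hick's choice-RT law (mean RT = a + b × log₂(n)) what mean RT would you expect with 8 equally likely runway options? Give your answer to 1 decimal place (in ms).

621.8 ms

With log₂ n on the abscissa the relation is linear; from the two conditions:
  b = (755 − 580) / (log₂ 20 − log₂ 6) = 175 / (4.3219 − 2.5850) = 100.750 ms/bit
  a = 580 − 100.750 × 2.5850 = 319.564 ms
Then RT(8) = 319.564 + 100.750 × log₂ 8 = 319.564 + 100.750 × 3 ≈ 621.815 ms.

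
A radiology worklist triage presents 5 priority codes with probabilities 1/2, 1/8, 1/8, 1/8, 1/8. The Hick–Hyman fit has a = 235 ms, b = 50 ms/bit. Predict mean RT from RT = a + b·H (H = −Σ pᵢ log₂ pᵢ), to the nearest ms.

335 ms

Each term −pᵢ log₂ pᵢ: 0.5·1 + 0.125·3 + 0.125·3 + 0.125·3 + 0.125·3; summed, H = 2.000 bits.
Mean RT = a + bH = 235 + 50·2.000 = 335.00 ms.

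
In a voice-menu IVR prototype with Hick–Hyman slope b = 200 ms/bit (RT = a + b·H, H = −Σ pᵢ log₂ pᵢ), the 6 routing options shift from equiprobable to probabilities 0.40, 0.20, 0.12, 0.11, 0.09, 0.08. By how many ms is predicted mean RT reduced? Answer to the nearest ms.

Equiprobable entropy H₀ = log₂ 6 = 2.5850 bits.
Skewed entropy H = −Σ pᵢ log₂ pᵢ = 2.3147 bits.
ΔRT = b·(H₀ − H) = 200 × 0.2703 = 54.06 ms.

54 ms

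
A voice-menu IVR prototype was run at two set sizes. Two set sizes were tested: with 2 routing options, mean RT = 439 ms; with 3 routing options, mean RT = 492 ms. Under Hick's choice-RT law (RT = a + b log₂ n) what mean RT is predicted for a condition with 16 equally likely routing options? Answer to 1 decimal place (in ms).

With log₂ n on the abscissa the relation is linear; from the two conditions:
  b = (492 − 439) / (log₂ 3 − log₂ 2) = 53 / (1.5850 − 1) = 90.604 ms/bit
  a = 439 − 90.604 × 1 = 348.396 ms
Then RT(16) = 348.396 + 90.604 × log₂ 16 = 348.396 + 90.604 × 4 ≈ 710.812 ms.

710.8 ms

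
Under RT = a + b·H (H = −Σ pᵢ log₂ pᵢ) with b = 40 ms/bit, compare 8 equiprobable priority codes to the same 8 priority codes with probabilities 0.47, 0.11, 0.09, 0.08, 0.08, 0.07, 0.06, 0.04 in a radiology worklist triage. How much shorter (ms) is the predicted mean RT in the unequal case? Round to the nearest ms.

Equiprobable entropy H₀ = log₂ 8 = 3.0000 bits.
Skewed entropy H = −Σ pᵢ log₂ pᵢ = 2.4558 bits.
ΔRT = b·(H₀ − H) = 40 × 0.5442 = 21.77 ms.

22 ms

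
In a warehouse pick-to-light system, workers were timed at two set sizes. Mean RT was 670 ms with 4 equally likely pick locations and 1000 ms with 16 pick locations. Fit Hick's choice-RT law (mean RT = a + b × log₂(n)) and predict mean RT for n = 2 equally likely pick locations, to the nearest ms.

505 ms

With log₂ n on the abscissa the relation is linear; from the two conditions:
  b = (1000 − 670) / (log₂ 16 − log₂ 4) = 330 / (4 − 2) = 165 ms/bit
  a = 670 − 165 × 2 = 340 ms
Then RT(2) = 340 + 165 × log₂ 2 = 340 + 165 × 1 ≈ 505.000 ms.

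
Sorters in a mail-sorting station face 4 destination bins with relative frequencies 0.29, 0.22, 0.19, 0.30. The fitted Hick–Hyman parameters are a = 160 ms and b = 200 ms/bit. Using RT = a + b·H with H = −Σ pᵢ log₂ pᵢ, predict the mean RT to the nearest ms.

H = 0.29·log₂(1/0.29) + 0.22·log₂(1/0.22) + 0.19·log₂(1/0.19) + 0.30·log₂(1/0.30) = 1.9748 bits.
RT = 160 + 200 × 1.9748 = 554.96 ms.

555 ms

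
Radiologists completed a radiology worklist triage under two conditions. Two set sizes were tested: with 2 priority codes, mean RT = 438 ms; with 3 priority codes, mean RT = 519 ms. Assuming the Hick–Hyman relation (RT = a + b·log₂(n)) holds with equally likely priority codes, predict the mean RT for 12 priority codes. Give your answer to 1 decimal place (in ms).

Fit slope and intercept:
  b = (519 − 438) / (log₂ 3 − log₂ 2) = 81 / (1.5850 − 1) = 138.470 ms/bit
  a = 438 − 138.470 × 1 = 299.530 ms
Then RT(12) = 299.530 + 138.470 × log₂ 12 = 299.530 + 138.470 × 3.5850 ≈ 795.941 ms.

795.9 ms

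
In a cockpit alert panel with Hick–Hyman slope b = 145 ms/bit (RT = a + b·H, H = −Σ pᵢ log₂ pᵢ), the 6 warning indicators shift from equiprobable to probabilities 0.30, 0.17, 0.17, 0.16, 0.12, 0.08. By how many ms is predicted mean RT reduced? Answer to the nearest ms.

16 ms

The RT saving is b·ΔH. Equiprobable H₀ = log₂(6) = 2.5850 bits; with the given probabilities H = 2.4719 bits.
b·(H₀ − H) = 145 × (2.5850 − 2.4719) = 16.40 ms.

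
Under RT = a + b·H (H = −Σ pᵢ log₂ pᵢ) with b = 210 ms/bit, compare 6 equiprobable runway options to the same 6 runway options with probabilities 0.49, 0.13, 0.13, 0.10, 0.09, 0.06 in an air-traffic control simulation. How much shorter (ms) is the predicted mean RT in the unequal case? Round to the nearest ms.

Equiprobable entropy H₀ = log₂ 6 = 2.5850 bits.
Skewed entropy H = −Σ pᵢ log₂ pᵢ = 2.1580 bits.
ΔRT = b·(H₀ − H) = 210 × 0.4270 = 89.67 ms.

90 ms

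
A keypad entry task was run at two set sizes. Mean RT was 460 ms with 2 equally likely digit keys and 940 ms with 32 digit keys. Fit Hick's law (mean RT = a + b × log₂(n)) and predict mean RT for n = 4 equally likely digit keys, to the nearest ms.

580 ms

Solve the two-equation system in a and b:
  b = (940 − 460) / (log₂ 32 − log₂ 2) = 480 / (5 − 1) = 120 ms/bit
  a = 460 − 120 × 1 = 340 ms
Then RT(4) = 340 + 120 × log₂ 4 = 340 + 120 × 2 ≈ 580.000 ms.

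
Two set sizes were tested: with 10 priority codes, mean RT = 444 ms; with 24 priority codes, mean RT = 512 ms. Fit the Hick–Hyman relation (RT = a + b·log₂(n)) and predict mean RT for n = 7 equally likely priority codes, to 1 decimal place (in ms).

With log₂ n on the abscissa the relation is linear; from the two conditions:
  b = (512 − 444) / (log₂ 24 − log₂ 10) = 68 / (4.5850 − 3.3219) = 53.839 ms/bit
  a = 444 − 53.839 × 3.3219 = 265.152 ms
Then RT(7) = 265.152 + 53.839 × log₂ 7 = 265.152 + 53.839 × 2.8074 ≈ 416.296 ms.

416.3 ms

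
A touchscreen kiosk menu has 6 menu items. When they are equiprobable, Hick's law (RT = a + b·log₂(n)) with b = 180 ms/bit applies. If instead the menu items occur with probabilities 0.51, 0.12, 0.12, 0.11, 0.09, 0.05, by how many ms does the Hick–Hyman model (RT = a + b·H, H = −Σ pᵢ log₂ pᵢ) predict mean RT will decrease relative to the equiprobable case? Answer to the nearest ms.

Equiprobable entropy H₀ = log₂ 6 = 2.5850 bits.
Skewed entropy H = −Σ pᵢ log₂ pᵢ = 2.1086 bits.
ΔRT = b·(H₀ − H) = 180 × 0.4764 = 85.75 ms.

86 ms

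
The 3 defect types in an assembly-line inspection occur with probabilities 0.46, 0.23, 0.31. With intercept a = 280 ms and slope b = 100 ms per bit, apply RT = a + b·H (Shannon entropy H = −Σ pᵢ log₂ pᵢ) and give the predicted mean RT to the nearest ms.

433 ms

H = 0.46·log₂(1/0.46) + 0.23·log₂(1/0.23) + 0.31·log₂(1/0.31) = 1.5268 bits.
RT = 280 + 100 × 1.5268 = 432.68 ms.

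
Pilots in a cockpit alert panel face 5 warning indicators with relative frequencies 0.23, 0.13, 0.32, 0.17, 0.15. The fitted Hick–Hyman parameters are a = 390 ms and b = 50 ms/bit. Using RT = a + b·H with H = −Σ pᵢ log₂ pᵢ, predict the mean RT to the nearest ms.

H = 0.23·log₂(1/0.23) + 0.13·log₂(1/0.13) + 0.32·log₂(1/0.32) + 0.17·log₂(1/0.17) + 0.15·log₂(1/0.15) = 2.2415 bits.
RT = 390 + 50 × 2.2415 = 502.07 ms.

502 ms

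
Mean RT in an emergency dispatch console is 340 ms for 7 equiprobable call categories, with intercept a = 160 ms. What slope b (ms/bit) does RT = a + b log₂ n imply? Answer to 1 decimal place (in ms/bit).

64.1 ms/bit

b = (340 − 160) / log₂(7) = 180 / 2.8074 = 64.117 ms/bit.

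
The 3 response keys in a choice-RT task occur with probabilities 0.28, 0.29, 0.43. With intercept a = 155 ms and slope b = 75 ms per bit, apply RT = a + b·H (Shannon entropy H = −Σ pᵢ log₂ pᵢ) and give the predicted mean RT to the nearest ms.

272 ms

Entropy contributions −pᵢ log₂ pᵢ: 0.5142, 0.5179, 0.5236; sum H = 1.5557 bits.
RT = a + bH = 155 + 75·1.5557 = 271.68 ms.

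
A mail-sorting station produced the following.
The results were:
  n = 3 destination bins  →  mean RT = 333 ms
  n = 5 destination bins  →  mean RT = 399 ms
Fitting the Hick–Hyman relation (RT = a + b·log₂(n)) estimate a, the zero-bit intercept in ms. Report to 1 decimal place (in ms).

Slope: b = (399 − 333) / (log₂ 5 − log₂ 3) = 66/0.7370 = 89.556 ms/bit.
a = RT₁ − b·log₂ n₁ = 333 − 89.556 × 1.5850 = 191.056 ms.

191.1 ms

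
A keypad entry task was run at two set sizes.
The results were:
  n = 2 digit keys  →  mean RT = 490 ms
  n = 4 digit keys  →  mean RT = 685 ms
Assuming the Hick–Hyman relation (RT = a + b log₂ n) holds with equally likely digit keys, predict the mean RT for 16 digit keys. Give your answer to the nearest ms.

RT is linear in log₂ n, so two points fix the line:
  b = (685 − 490) / (log₂ 4 − log₂ 2) = 195 / (2 − 1) = 195 ms/bit
  a = 490 − 195 × 1 = 295 ms
Then RT(16) = 295 + 195 × log₂ 16 = 295 + 195 × 4 ≈ 1075.000 ms.

1075 ms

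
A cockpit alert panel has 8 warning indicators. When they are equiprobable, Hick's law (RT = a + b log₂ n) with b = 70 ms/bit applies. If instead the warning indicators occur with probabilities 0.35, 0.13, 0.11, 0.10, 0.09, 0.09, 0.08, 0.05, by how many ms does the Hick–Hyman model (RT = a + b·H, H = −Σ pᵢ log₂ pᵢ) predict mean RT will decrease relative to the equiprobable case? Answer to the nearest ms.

Equiprobable entropy H₀ = log₂ 8 = 3.0000 bits.
Skewed entropy H = −Σ pᵢ log₂ pᵢ = 2.7281 bits.
ΔRT = b·(H₀ − H) = 70 × 0.2719 = 19.03 ms.

19 ms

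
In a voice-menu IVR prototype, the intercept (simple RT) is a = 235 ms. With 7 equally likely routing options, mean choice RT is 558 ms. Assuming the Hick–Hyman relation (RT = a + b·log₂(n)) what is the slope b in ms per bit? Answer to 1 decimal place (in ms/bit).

log₂(7) = 2.8074 bits.
b = (RT − a)/log₂ n = (558 − 235) / 2.8074 = 115.055 ms/bit.

115.1 ms/bit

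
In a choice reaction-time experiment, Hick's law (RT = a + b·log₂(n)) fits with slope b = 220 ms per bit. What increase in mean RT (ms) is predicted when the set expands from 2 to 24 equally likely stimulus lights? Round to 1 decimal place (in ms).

ΔRT = (a + b log₂ n₂) − (a + b log₂ n₁) = b·(log₂ n₂ − log₂ n₁).
log₂(24) − log₂(2) = 4.5850 − 1 = 3.5850.
ΔRT = 220 × 3.5850 = 788.692 ms.

788.7 ms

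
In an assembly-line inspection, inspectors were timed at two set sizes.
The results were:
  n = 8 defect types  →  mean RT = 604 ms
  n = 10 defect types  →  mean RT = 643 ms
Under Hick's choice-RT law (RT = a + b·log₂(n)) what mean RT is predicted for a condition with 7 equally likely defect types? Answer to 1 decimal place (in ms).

580.7 ms

Fit slope and intercept:
  b = (643 − 604) / (log₂ 10 − log₂ 8) = 39 / (3.3219 − 3) = 121.145 ms/bit
  a = 604 − 121.145 × 3 = 240.565 ms
Then RT(7) = 240.565 + 121.145 × log₂ 7 = 240.565 + 121.145 × 2.8074 ≈ 580.662 ms.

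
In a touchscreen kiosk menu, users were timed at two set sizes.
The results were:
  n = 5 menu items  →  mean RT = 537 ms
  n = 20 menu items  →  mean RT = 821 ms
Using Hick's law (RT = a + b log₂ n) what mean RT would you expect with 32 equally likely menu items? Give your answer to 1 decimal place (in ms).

917.3 ms

RT is linear in log₂ n, so two points fix the line:
  b = (821 − 537) / (log₂ 20 − log₂ 5) = 284 / (4.3219 − 2.3219) = 142.000 ms/bit
  a = 537 − 142.000 × 2.3219 = 207.286 ms
Then RT(32) = 207.286 + 142.000 × log₂ 32 = 207.286 + 142.000 × 5 ≈ 917.286 ms.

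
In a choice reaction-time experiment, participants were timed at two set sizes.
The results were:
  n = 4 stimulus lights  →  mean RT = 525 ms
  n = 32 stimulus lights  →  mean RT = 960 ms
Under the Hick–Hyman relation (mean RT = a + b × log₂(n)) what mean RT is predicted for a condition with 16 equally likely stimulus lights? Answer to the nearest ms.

815 ms

RT is linear in log₂ n, so two points fix the line:
  b = (960 − 525) / (log₂ 32 − log₂ 4) = 435 / (5 − 2) = 145 ms/bit
  a = 525 − 145 × 2 = 235 ms
Then RT(16) = 235 + 145 × log₂ 16 = 235 + 145 × 4 ≈ 815.000 ms.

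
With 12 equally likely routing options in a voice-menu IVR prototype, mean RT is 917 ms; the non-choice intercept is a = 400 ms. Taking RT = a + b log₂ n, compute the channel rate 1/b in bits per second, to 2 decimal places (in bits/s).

b = (917 − 400)/log₂ 12 = 517/3.5850 = 144.214 ms per bit = 0.14421 s/bit; the reciprocal is 6.934 bits/s.

6.93 bits/s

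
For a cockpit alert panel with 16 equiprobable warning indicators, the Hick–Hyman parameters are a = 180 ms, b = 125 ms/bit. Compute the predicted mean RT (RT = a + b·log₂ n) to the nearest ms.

680 ms

log₂(16) = 4 bits, so RT = 180 + 125 × 4 ≈ 680.000 ms.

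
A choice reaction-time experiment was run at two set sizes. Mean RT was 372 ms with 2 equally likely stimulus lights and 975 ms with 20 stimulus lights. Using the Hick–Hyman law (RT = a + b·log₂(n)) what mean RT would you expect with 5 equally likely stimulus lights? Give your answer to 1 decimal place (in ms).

With log₂ n on the abscissa the relation is linear; from the two conditions:
  b = (975 − 372) / (log₂ 20 − log₂ 2) = 603 / (4.3219 − 1) = 181.521 ms/bit
  a = 372 − 181.521 × 1 = 190.479 ms
Then RT(5) = 190.479 + 181.521 × log₂ 5 = 190.479 + 181.521 × 2.3219 ≈ 611.958 ms.

612.0 ms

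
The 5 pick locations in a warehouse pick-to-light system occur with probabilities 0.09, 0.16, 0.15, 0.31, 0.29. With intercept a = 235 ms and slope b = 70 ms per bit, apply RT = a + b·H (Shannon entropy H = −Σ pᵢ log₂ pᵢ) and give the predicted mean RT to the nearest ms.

388 ms

Entropy contributions −pᵢ log₂ pᵢ: 0.3127, 0.4230, 0.4105, 0.5238, 0.5179; sum H = 2.1879 bits.
RT = a + bH = 235 + 70·2.1879 = 388.15 ms.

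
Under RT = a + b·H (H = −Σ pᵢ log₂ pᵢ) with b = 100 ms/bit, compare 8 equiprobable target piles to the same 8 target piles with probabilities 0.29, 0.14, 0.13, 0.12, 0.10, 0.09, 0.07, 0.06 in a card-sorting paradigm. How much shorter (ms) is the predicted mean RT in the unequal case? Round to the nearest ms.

18 ms

The RT saving is b·ΔH. Equiprobable H₀ = log₂(8) = 3.0000 bits; with the given probabilities H = 2.8217 bits.
b·(H₀ − H) = 100 × (3.0000 − 2.8217) = 17.83 ms.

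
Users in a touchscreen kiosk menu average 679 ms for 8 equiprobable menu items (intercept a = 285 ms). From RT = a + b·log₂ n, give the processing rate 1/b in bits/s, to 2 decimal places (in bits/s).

7.61 bits/s

Choice component = 679 − 285 = 394 ms over log₂(8) = 3 bits.
b = 394 / 3 = 131.333 ms/bit, so 1/b = 7.614 bits/s.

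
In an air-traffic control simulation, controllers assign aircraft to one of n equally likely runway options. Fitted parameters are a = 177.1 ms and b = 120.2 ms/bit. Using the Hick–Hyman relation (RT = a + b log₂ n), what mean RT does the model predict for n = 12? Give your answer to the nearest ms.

608 ms

log₂(12) = 3.5850 bits, so RT = 177.1 + 120.2 × 3.5850 ≈ 608.012 ms.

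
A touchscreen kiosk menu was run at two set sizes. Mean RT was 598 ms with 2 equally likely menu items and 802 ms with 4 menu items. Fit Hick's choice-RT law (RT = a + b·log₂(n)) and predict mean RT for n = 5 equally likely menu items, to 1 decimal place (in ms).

867.7 ms

RT is linear in log₂ n, so two points fix the line:
  b = (802 − 598) / (log₂ 4 − log₂ 2) = 204 / (2 − 1) = 204.000 ms/bit
  a = 598 − 204.000 × 1 = 394.000 ms
Then RT(5) = 394.000 + 204.000 × log₂ 5 = 394.000 + 204.000 × 2.3219 ≈ 867.673 ms.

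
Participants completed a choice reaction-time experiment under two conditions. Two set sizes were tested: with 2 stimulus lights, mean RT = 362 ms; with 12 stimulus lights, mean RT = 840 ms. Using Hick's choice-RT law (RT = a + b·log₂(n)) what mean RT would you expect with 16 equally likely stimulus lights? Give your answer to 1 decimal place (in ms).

Fit slope and intercept:
  b = (840 − 362) / (log₂ 12 − log₂ 2) = 478 / (3.5850 − 1) = 184.916 ms/bit
  a = 362 − 184.916 × 1 = 177.084 ms
Then RT(16) = 177.084 + 184.916 × log₂ 16 = 177.084 + 184.916 × 4 ≈ 916.747 ms.

916.7 ms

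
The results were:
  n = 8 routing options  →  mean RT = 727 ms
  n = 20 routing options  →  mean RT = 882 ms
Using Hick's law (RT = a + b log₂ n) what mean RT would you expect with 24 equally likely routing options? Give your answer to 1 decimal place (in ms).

912.8 ms

Solve the two-equation system in a and b:
  b = (882 − 727) / (log₂ 20 − log₂ 8) = 155 / (4.3219 − 3) = 117.253 ms/bit
  a = 727 − 117.253 × 3 = 375.241 ms
Then RT(24) = 375.241 + 117.253 × log₂ 24 = 375.241 + 117.253 × 4.5850 ≈ 912.842 ms.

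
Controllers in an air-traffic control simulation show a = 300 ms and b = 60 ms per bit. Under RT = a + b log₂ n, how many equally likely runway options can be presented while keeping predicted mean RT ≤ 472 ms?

7

60·log₂ n ≤ 472 − 300 = 172, giving log₂ n ≤ 2.8667 and n ≤ 7.294. The largest whole number is 7.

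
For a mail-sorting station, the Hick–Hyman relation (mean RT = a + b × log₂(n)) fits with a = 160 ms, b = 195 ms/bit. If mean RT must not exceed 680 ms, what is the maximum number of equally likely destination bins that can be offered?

Information budget: (680 − 160)/195 = 2.6667 bits, so n ≤ 2^2.6667 = 6.350 → at most 6.

6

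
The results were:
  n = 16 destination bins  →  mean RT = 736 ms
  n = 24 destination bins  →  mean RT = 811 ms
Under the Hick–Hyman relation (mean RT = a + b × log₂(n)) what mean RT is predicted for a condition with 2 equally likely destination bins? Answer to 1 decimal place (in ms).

RT is linear in log₂ n, so two points fix the line:
  b = (811 − 736) / (log₂ 24 − log₂ 16) = 75 / (4.5850 − 4) = 128.213 ms/bit
  a = 736 − 128.213 × 4 = 223.147 ms
Then RT(2) = 223.147 + 128.213 × log₂ 2 = 223.147 + 128.213 × 1 ≈ 351.360 ms.

351.4 ms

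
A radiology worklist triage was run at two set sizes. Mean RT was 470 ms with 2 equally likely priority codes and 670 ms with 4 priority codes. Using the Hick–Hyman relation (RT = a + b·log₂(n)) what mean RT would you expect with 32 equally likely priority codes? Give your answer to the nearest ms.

1270 ms

Solve the two-equation system in a and b:
  b = (670 − 470) / (log₂ 4 − log₂ 2) = 200 / (2 − 1) = 200 ms/bit
  a = 470 − 200 × 1 = 270 ms
Then RT(32) = 270 + 200 × log₂ 32 = 270 + 200 × 5 ≈ 1270.000 ms.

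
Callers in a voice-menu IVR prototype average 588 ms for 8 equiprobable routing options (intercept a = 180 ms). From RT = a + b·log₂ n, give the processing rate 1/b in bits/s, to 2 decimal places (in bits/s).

7.35 bits/s

Choice component = 588 − 180 = 408 ms over log₂(8) = 3 bits.
b = 408 / 3 = 136.000 ms/bit, so 1/b = 7.353 bits/s.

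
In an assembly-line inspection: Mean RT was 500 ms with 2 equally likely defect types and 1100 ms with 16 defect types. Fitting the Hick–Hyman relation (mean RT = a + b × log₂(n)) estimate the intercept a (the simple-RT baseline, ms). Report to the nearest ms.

The slope on a log₂ axis is (1100 − 500) / (4 − 1) = 200 ms/bit.
Intercept: a = 500 − 200·log₂(2) = 300.000 ms.

300 ms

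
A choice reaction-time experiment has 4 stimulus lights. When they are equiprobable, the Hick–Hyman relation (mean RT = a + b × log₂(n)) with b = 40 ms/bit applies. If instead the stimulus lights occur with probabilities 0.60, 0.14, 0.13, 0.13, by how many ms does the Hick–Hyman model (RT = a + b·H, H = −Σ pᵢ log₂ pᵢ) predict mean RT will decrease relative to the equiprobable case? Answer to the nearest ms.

16 ms

The RT saving is b·ΔH. Equiprobable H₀ = log₂(4) = 2.0000 bits; with the given probabilities H = 1.6046 bits.
b·(H₀ − H) = 40 × (2.0000 − 1.6046) = 15.82 ms.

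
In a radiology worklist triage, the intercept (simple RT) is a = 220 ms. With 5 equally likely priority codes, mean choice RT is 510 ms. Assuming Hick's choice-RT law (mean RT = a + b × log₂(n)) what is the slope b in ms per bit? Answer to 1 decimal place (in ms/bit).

124.9 ms/bit

5 alternatives carry log₂ 5 = 2.3219 bits; the choice cost is 510 − 220 = 290 ms, so b = 290/2.3219 = 124.896 ms/bit.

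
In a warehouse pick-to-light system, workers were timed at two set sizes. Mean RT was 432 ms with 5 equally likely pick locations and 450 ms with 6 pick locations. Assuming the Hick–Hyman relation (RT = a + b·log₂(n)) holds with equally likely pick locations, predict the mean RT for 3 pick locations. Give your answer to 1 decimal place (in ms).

381.6 ms

RT is linear in log₂ n, so two points fix the line:
  b = (450 − 432) / (log₂ 6 − log₂ 5) = 18 / (2.5850 − 2.3219) = 68.432 ms/bit
  a = 432 − 68.432 × 2.3219 = 273.106 ms
Then RT(3) = 273.106 + 68.432 × log₂ 3 = 273.106 + 68.432 × 1.5850 ≈ 381.568 ms.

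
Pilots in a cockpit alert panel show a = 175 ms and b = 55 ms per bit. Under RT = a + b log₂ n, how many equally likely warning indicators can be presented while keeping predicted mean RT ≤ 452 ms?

32

55·log₂ n ≤ 452 − 175 = 277, giving log₂ n ≤ 5.0364 and n ≤ 32.817. The largest whole number is 32.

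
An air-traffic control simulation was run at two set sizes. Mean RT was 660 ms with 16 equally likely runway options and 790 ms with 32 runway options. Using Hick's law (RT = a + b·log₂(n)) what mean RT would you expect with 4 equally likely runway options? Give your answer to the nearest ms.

400 ms

Fit slope and intercept:
  b = (790 − 660) / (log₂ 32 − log₂ 16) = 130 / (5 − 4) = 130 ms/bit
  a = 660 − 130 × 4 = 140 ms
Then RT(4) = 140 + 130 × log₂ 4 = 140 + 130 × 2 ≈ 400.000 ms.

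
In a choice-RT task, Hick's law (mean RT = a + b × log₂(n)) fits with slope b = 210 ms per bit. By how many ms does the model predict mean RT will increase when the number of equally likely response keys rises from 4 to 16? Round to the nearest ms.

ΔRT = (a + b log₂ n₂) − (a + b log₂ n₁) = b·(log₂ n₂ − log₂ n₁).
log₂(16) − log₂(4) = log₂(16/4) = log₂(4) = 2.
ΔRT = 210 × 2.0000 = 420.000 ms.

420 ms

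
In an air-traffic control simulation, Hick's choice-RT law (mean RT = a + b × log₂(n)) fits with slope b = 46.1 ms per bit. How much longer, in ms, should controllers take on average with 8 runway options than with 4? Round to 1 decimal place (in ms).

46.1 ms

ΔRT = (a + b log₂ n₂) − (a + b log₂ n₁) = b·(log₂ n₂ − log₂ n₁).
log₂(8) − log₂(4) = log₂(8/4) = log₂(2) = 1.
ΔRT = 46.1 × 1.0000 = 46.100 ms.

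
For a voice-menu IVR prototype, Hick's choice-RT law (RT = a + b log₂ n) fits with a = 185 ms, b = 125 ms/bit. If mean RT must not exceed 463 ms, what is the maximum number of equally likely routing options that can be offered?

4

Set 185 + 125·log₂ n ≤ 463 → log₂ n ≤ (463 − 185)/125 = 2.2240.
So n ≤ 2^2.2240 = 4.672; the largest integer n is 4.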